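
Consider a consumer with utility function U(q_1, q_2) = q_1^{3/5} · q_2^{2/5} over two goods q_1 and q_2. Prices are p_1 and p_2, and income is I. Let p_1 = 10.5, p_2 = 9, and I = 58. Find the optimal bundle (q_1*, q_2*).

q_1* = 3.3143, q_2* = 2.5778

Tangency: MRS = (3/2)·q_2/q_1 = p_1/p_2.
Rearranging, p_2·q_2 = (2/3)·p_1·q_1. Substituting into the budget gives p_1·q_1·(1 + (2/3)) = I.
Demand: q_1*(p_1,p_2,I) = 0.6·I/p_1 and q_2* = 0.4·I/p_2.
At p_1=10.5, p_2=9, I=58: q_1* = 0.6·58/10.5 = 3.3143, q_2* = 2.5778.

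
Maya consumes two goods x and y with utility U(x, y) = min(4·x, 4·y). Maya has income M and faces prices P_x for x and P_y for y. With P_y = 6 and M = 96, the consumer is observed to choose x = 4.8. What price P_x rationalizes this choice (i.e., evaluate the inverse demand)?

With perfect complements, no substitution: consume in ratio x:y = 4:4.
Budget: P_x·x + P_y·x = M, so (4·P_x + 4·P_y)·x = 4·M.
Demand: x*(P_x,P_y,M) = 4·M/(4·P_x + 4·P_y), y* = 4·M/(4·P_x + 4·P_y).
Set x* = 4.8 in the demand function and solve for P_x: P_x = 14.

P_x = 14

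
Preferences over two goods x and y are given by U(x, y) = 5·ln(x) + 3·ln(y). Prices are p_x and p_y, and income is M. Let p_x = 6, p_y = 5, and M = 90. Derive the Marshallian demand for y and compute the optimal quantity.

Tangency: MRS = (5/3)·y/x = p_x/p_y.
So 5·p_y·y = 3·p_x·x; combined with the budget, a share 0.625 of income goes to x.
Demand: x*(p_x,p_y,M) = 0.625·M/p_x and y* = 0.375·M/p_y.
At p_x=6, p_y=5, M=90: y* = 0.375·90/5 = 6.75.

y* = 6.75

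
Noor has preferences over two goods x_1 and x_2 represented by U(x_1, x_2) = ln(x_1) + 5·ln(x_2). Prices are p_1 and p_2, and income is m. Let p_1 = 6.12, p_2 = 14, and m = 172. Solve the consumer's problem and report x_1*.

x_1* = 4.6841

Demand: x_1*(p_1,p_2,m) = 1/6·m/p_1 and x_2* = 5/6·m/p_2.
At p_1=6.12, p_2=14, m=172: x_1* = 1/6·172/6.12 = 4.6841.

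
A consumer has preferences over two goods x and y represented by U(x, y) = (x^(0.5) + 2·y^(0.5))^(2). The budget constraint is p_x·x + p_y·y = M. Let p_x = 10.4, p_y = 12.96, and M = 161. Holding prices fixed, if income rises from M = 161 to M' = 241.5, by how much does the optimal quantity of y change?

MRS = MU_x/MU_y = (1/2)·(y/x)^(0.5). Set equal to p_x/p_y.
Hence y/x = (2·p_x/p_y)^(1/(0.5)), i.e. raised to the 2 power.
With the ratio pinned down, the budget gives x* = M/(p_x + p_y·(y/x)) and y* = (y/x)·x*.
Numerically y/x = 2.575827, so x* = 161/(10.4 + 12.96·2.575827) = 3.6773 and y* = 2.575827·3.6773 = 9.472.
At M' = 241.5: y* = 14.2079. Change: 14.2079 − 9.472 = 4.736.

Δy* = 4.736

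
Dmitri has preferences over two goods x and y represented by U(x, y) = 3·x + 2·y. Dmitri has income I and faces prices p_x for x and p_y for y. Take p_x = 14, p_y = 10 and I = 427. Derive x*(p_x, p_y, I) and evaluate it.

x* = 30.5

Perfect substitutes: compare marginal utility per dollar. 3/p_x vs 2/p_y → 0.2143 vs 0.2.
x gives more utility per dollar, so spend all income on x: x* = I/p_x, y* = 0.
Numerically: x* = 30.5, y* = 0.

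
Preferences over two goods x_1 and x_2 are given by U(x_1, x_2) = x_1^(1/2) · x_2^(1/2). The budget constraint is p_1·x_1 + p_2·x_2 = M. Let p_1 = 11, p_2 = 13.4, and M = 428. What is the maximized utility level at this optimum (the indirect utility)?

V = 17.6265

MU_x_1/MU_x_2 = (0.5·x_2)/(0.5·x_1); tangency sets this equal to p_1/p_2.
So 0.5·p_2·x_2 = 0.5·p_1·x_1; combined with the budget, a share 0.5 of income goes to x_1.
Demand: x_1*(p_1,p_2,M) = 0.5·M/p_1 and x_2* = 0.5·M/p_2.
At p_1=11, p_2=13.4, M=428: x_1* = 0.5·428/11 = 19.4545, x_2* = 15.9701.
Utility at the optimum: U(19.4545, 15.9701) = 17.6265.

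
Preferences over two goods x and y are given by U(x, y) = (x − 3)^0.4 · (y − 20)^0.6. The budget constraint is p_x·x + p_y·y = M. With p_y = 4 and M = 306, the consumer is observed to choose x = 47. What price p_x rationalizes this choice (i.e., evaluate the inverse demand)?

This is Cobb-Douglas in (x−3, y−20): tangency gives 0.4·p_y·(y−20) = 0.6·p_x·(x−3).
Substituting into the budget: x* = 3 + 0.4·(M − 3·p_x − 20·p_y)/p_x, and y* = 20 + 0.6·(…)/p_y.
Set x* = 47 in the demand function and solve for p_x: p_x = 2.

p_x = 2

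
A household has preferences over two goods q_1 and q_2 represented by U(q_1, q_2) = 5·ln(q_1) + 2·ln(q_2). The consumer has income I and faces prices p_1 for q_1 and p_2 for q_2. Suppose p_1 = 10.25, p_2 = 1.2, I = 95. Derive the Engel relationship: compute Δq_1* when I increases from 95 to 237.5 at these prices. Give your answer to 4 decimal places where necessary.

Δq_1* = 9.9303

The MRS is (5/2)·q_2/q_1. Set MRS = p_1/p_2.
So 5·p_2·q_2 = 2·p_1·q_1; combined with the budget, a share 5/7 of income goes to q_1.
Demand: q_1*(p_1,p_2,I) = 5/7·I/p_1 and q_2* = 2/7·I/p_2.
At p_1=10.25, p_2=1.2, I=95: q_1* = 5/7·95/10.25 = 6.6202.
At I' = 237.5: q_1* = 16.5505. Change: 16.5505 − 6.6202 = 9.9303.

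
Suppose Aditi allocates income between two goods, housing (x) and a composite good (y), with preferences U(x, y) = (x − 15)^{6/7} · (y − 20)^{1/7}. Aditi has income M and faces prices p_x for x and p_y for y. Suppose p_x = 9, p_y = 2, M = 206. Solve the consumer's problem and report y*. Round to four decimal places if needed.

Let x' = x−15, y' = y−20. MRS = 6·y'/x' = p_x/p_y.
Substituting into the budget: x* = 15 + 6/7·(M − 15·p_x − 20·p_y)/p_x, and y* = 20 + 1/7·(…)/p_y.
Discretionary income = 206 − 15·9 − 20·2 = 31; y* = 20 + 1/7·31/2 = 22.2143.

y* = 22.2143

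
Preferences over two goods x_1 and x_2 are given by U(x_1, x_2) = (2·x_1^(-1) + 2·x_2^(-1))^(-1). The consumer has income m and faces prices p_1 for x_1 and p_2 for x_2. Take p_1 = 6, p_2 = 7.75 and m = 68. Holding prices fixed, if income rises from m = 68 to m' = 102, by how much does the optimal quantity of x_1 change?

From the CES first-order condition, (x_2/x_1)^(2) = p_1/p_2.
Solve for the ratio: x_2/x_1 = [p_1/p_2]^(0.5).
With the ratio pinned down, the budget gives x_1* = m/(p_1 + p_2·(x_2/x_1)) and x_2* = (x_2/x_1)·x_1*.
Numerically x_2/x_1 = 0.879883, so x_1* = 68/(6 + 7.75·0.879883) = 5.3046.
At m' = 102: x_1* = 7.9569. Change: 7.9569 − 5.3046 = 2.6523.

Δx_1* = 2.6523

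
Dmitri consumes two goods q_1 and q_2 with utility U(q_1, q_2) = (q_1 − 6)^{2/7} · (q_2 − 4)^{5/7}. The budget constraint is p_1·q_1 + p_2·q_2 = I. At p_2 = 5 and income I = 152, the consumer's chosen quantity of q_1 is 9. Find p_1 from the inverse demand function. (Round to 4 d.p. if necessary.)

p_1 = 8

This is Cobb-Douglas in (q_1−6, q_2−4): tangency gives 2/7·p_2·(q_2−4) = 5/7·p_1·(q_1−6).
Substituting into the budget: q_1* = 6 + 2/7·(I − 6·p_1 − 4·p_2)/p_1, and q_2* = 4 + 5/7·(…)/p_2.
Set q_1* = 9 in the demand function and solve for p_1: p_1 = 8.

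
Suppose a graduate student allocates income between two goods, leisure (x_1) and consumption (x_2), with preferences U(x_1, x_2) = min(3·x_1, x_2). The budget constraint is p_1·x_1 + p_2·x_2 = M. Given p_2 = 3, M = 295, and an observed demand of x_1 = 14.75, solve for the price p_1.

Leontief preferences: the optimum is at the kink where x_1/1 = x_2/3, i.e. x_2 = 3·x_1.
Budget: p_1·x_1 + p_2·3·x_1 = M, so (p_1 + 3·p_2)·x_1 = M.
Demand: x_1*(p_1,p_2,M) = M/(p_1 + 3·p_2), x_2* = 3·M/(p_1 + 3·p_2).
Set x_1* = 14.75 in the demand function and solve for p_1: p_1 = 11.

p_1 = 11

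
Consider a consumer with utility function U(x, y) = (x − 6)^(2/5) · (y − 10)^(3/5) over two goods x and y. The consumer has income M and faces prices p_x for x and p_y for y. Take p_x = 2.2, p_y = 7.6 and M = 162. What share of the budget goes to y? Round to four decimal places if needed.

Let x' = x−6, y' = y−10. MRS = (2/3)·y'/x' = p_x/p_y.
After buying the subsistence bundle (6, 10), a share 0.4 of the remaining income goes to x: x* = 6 + 0.4·(M − 6p_x − 10p_y)/p_x.
Discretionary income = 162 − 6·2.2 − 10·7.6 = 72.8; x* = 6 + 0.4·72.8/2.2 = 19.2364; y* = 10 + 0.6·72.8/7.6 = 15.7474.
Expenditure on y: 7.6·15.7474 = 119.68; share = 0.7388.

share on y = 0.7388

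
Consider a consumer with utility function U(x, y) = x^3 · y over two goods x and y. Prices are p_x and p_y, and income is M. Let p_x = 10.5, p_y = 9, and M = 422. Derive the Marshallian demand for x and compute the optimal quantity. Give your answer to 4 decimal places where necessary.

Tangency: MRS = 3·y/x = p_x/p_y.
So 3·p_y·y = p_x·x; combined with the budget, a share 0.75 of income goes to x.
Demand: x*(p_x,p_y,M) = 0.75·M/p_x and y* = 0.25·M/p_y.
At p_x=10.5, p_y=9, M=422: x* = 0.75·422/10.5 = 30.1429.

x* = 30.1429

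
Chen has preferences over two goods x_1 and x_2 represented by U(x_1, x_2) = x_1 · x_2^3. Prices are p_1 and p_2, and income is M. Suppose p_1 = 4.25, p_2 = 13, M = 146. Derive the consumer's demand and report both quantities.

Demand: x_1*(p_1,p_2,M) = 0.25·M/p_1 and x_2* = 0.75·M/p_2.
At p_1=4.25, p_2=13, M=146: x_1* = 0.25·146/4.25 = 8.5882, x_2* = 8.4231.

x_1* = 8.5882, x_2* = 8.4231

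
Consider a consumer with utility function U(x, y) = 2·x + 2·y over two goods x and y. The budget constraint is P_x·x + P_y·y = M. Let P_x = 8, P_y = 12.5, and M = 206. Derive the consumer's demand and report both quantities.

x* = 25.75, y* = 0

Linear utility — the consumer picks whichever good has higher MU/price: 2/8 = 0.25 vs 2/12.5 = 0.16.
x gives more utility per dollar, so spend all income on x: x* = M/P_x, y* = 0.
Numerically: x* = 25.75, y* = 0.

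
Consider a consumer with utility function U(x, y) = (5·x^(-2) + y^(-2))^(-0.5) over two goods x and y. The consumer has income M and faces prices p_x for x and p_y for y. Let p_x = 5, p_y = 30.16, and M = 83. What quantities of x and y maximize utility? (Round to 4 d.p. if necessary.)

x* = 5.6504, y* = 1.8152

MRS = MU_x/MU_y = 5·(y/x)^(3). Set equal to p_x/p_y.
Hence y/x = ((1/5)·p_x/p_y)^(1/(3)), i.e. raised to the 1/3 power.
With the ratio pinned down, the budget gives x* = M/(p_x + p_y·(y/x)) and y* = (y/x)·x*.
Numerically y/x = 0.32126, so x* = 83/(5 + 30.16·0.32126) = 5.6504 and y* = 0.32126·5.6504 = 1.8152.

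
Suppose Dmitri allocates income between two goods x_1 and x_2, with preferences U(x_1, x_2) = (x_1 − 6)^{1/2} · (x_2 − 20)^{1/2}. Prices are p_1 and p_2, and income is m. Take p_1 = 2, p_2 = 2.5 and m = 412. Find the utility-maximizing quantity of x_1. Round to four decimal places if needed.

x_1* = 93.5

This is Cobb-Douglas in (x_1−6, x_2−20): tangency gives 0.5·p_2·(x_2−20) = 0.5·p_1·(x_1−6).
After buying the subsistence bundle (6, 20), a share 0.5 of the remaining income goes to x_1: x_1* = 6 + 0.5·(m − 6p_1 − 20p_2)/p_1.
Discretionary income = 412 − 6·2 − 20·2.5 = 350; x_1* = 6 + 0.5·350/2 = 93.5.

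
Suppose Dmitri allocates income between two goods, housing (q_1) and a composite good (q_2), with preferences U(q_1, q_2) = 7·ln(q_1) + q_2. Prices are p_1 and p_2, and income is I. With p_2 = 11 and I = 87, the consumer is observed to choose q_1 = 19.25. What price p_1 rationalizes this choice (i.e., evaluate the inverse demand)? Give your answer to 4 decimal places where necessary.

p_1 = 4

MU_q_1 = 7/q_1, MU_q_2 = 1. Tangency: 7/q_1 = p_1/p_2.
So q_1*(p_1,p_2) = 7·p_2/p_1, independent of income; and q_2* = (I − 7·p_2)/p_2.
Set q_1* = 19.25 in the demand function and solve for p_1: p_1 = 4.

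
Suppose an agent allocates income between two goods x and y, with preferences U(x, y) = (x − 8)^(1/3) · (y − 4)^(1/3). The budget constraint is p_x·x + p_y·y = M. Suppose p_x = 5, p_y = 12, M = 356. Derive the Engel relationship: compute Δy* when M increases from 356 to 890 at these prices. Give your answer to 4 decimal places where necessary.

This is Cobb-Douglas in (x−8, y−4): tangency gives 1/3·p_y·(y−4) = 1/3·p_x·(x−8).
After buying the subsistence bundle (8, 4), a share 0.5 of the remaining income goes to x: x* = 8 + 0.5·(M − 8p_x − 4p_y)/p_x.
Discretionary income = 356 − 8·5 − 4·12 = 268; y* = 4 + 0.5·268/12 = 15.1667.
At M' = 890: y* = 37.4167. Change: 37.4167 − 15.1667 = 22.25.

Δy* = 22.25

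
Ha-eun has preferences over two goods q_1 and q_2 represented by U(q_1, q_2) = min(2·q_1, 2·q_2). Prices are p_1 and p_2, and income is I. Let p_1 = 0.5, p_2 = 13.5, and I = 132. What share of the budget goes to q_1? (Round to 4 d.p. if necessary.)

Leontief preferences: the optimum is at the kink where q_1/2 = q_2/2, i.e. q_2 = q_1.
Budget: p_1·q_1 + p_2·q_1 = I, so (2·p_1 + 2·p_2)·q_1 = 2·I.
Demand: q_1*(p_1,p_2,I) = 2·I/(2·p_1 + 2·p_2), q_2* = 2·I/(2·p_1 + 2·p_2).
Here 2·0.5 + 2·13.5 = 28, giving q_1* = 9.4286 and q_2* = 9.4286.
Expenditure on q_1: 0.5·9.4286 = 4.7143; share = 0.0357.

share on q_1 = 0.0357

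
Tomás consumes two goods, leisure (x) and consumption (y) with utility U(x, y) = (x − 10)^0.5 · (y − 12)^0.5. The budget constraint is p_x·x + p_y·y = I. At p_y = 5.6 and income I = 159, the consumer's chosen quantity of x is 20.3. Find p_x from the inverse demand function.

p_x = 3

This is Cobb-Douglas in (x−10, y−12): tangency gives 0.5·p_y·(y−12) = 0.5·p_x·(x−10).
Substituting into the budget: x* = 10 + 0.5·(I − 10·p_x − 12·p_y)/p_x, and y* = 12 + 0.5·(…)/p_y.
Set x* = 20.3 in the demand function and solve for p_x: p_x = 3.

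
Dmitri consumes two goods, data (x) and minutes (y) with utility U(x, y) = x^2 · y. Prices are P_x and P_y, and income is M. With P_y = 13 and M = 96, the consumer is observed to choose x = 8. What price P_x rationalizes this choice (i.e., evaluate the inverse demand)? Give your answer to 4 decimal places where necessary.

P_x = 8

The MRS is 2·y/x. Set MRS = P_x/P_y.
So 2·P_y·y = P_x·x; combined with the budget, a share 2/3 of income goes to x.
Demand: x*(P_x,P_y,M) = 2/3·M/P_x and y* = 1/3·M/P_y.
Set x* = 8 in the demand function and solve for P_x: P_x = 8.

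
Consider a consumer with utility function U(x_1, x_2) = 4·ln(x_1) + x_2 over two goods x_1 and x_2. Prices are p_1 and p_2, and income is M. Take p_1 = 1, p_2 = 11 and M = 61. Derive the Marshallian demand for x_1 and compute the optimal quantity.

So x_1*(p_1,p_2) = 4·p_2/p_1, independent of income; and x_2* = (M − 4·p_2)/p_2.
At the given prices: x_1* = 4·11/1 = 44.

x_1* = 44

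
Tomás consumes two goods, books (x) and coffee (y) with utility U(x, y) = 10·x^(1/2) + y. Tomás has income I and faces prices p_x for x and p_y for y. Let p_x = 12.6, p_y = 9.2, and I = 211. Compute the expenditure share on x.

Utility is quasi-linear in y; the FOC for x is 5/√x = p_x/p_y.
Solve: √x = 5·p_y/p_x, so x*(p_x,p_y) = (5·p_y/p_x)², and y* = (I − p_x·x*)/p_y.
Plugging in: x* = (5·9.2/12.6)² = 13.3283, y* = 4.6808.
Expenditure on x: 12.6·13.3283 = 167.9365; share = 0.7959.

share on x = 0.7959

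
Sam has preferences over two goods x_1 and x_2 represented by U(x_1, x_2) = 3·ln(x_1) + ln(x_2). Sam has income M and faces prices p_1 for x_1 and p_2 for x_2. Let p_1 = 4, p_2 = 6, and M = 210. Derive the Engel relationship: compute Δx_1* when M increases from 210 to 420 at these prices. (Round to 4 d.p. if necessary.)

Δx_1* = 39.375

The MRS is 3·x_2/x_1. Set MRS = p_1/p_2.
So 3·p_2·x_2 = p_1·x_1; combined with the budget, a share 0.75 of income goes to x_1.
Demand: x_1*(p_1,p_2,M) = 0.75·M/p_1 and x_2* = 0.25·M/p_2.
At p_1=4, p_2=6, M=210: x_1* = 0.75·210/4 = 39.375.
At M' = 420: x_1* = 78.75. Change: 78.75 − 39.375 = 39.375.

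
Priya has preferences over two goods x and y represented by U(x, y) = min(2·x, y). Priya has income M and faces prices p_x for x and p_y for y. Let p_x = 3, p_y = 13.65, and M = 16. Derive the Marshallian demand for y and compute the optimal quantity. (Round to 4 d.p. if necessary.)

With perfect complements, no substitution: consume in ratio x:y = 1:2.
Budget: p_x·x + p_y·2·x = M, so (p_x + 2·p_y)·x = M.
Demand: x*(p_x,p_y,M) = M/(p_x + 2·p_y), y* = 2·M/(p_x + 2·p_y).
Here 3 + 2·13.65 = 30.3, giving y* = 1.0561.

y* = 1.0561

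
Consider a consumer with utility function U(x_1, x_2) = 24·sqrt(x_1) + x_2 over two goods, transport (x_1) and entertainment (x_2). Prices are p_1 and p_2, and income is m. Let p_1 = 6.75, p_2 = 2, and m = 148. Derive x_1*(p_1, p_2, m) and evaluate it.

Plugging in: x_1* = (12·2/6.75)² = 12.642.

x_1* = 12.642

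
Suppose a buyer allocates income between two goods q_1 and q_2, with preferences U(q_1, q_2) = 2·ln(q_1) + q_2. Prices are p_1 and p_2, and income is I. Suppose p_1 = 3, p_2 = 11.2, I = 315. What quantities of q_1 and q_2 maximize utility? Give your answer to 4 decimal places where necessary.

MU_q_1 = 2/q_1, MU_q_2 = 1. Tangency: 2/q_1 = p_1/p_2.
So q_1*(p_1,p_2) = 2·p_2/p_1, independent of income; and q_2* = (I − 2·p_2)/p_2.
At the given prices: q_1* = 2·11.2/3 = 7.4667, and q_2* = 26.125.

q_1* = 7.4667, q_2* = 26.125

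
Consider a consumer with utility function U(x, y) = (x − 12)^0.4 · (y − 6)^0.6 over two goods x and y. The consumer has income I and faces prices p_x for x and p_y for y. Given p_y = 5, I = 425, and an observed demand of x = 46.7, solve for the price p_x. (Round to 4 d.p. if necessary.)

Let x' = x−12, y' = y−6. MRS = (2/3)·y'/x' = p_x/p_y.
Substituting into the budget: x* = 12 + 0.4·(I − 12·p_x − 6·p_y)/p_x, and y* = 6 + 0.6·(…)/p_y.
Set x* = 46.7 in the demand function and solve for p_x: p_x = 4.

p_x = 4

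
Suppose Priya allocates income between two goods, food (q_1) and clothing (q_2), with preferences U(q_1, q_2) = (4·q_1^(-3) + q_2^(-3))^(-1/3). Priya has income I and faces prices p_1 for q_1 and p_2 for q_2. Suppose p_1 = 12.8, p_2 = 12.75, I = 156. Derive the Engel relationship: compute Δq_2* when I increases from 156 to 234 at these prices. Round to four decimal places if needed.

With the ratio pinned down, the budget gives q_1* = I/(p_1 + p_2·(q_2/q_1)) and q_2* = (q_2/q_1)·q_1*.
Numerically q_2/q_1 = 0.707799, so q_1* = 156/(12.8 + 12.75·0.707799) = 7.148 and q_2* = 0.707799·7.148 = 5.0593.
At I' = 234: q_2* = 7.589. Change: 7.589 − 5.0593 = 2.5297.

Δq_2* = 2.5297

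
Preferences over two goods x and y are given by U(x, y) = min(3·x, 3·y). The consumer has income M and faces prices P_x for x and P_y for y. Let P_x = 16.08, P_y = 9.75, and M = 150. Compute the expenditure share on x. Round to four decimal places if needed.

share on x = 0.6225

Here 3·16.08 + 3·9.75 = 77.49, giving x* = 5.8072 and y* = 5.8072.
Expenditure on x: 16.08·5.8072 = 93.3798; share = 0.6225.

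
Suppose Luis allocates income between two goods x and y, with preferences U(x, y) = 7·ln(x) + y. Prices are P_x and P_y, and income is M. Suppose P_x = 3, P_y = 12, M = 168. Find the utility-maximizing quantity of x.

x* = 28

So x*(P_x,P_y) = 7·P_y/P_x, independent of income; and y* = (M − 7·P_y)/P_y.
At the given prices: x* = 7·12/3 = 28.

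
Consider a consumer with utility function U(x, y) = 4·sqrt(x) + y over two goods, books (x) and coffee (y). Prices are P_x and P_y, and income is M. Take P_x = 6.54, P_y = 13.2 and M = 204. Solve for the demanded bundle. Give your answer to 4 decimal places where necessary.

x* = 16.2949, y* = 7.3812

Set MRS = P_x/P_y: 2·x^(−1/2) = P_x/P_y.
Thus x* = (2·P_y/P_x)² — independent of M — with the rest of income spent on y.
Plugging in: x* = (2·13.2/6.54)² = 16.2949, y* = 7.3812.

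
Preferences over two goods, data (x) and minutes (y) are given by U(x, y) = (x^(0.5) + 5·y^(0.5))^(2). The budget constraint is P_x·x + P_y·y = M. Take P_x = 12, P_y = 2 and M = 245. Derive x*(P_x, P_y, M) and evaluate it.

x* = 0.1352

MU_x ∝ x^(-0.5), MU_y ∝ 5·y^(-0.5), so MRS = (1/5)·(y/x)^(0.5) = P_x/P_y.
Solve for the ratio: y/x = [5·P_x/P_y]^(2).
With the ratio pinned down, the budget gives x* = M/(P_x + P_y·(y/x)) and y* = (y/x)·x*.
Numerically y/x = 900, so x* = 245/(12 + 2·900) = 0.1352.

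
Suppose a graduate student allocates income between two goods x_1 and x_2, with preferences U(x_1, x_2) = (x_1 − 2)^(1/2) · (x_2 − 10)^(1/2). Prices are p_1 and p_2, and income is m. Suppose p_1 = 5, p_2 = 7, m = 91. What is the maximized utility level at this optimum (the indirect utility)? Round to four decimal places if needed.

Discretionary income = 91 − 2·5 − 10·7 = 11; x_1* = 2 + 0.5·11/5 = 3.1; x_2* = 10 + 0.5·11/7 = 10.7857.
Utility at the optimum: U(3.1, 10.7857) = 0.9297.

V = 0.9297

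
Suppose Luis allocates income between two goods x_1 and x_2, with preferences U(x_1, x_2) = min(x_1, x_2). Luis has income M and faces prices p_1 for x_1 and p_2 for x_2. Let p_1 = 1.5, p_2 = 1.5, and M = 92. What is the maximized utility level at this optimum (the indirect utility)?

V = 30.6667

Demand: x_1*(p_1,p_2,M) = M/(p_1 + p_2), x_2* = M/(p_1 + p_2).
Here 1.5 + 1.5 = 3, giving x_1* = 30.6667 and x_2* = 30.6667.
Utility at the optimum: U(30.6667, 30.6667) = 30.6667.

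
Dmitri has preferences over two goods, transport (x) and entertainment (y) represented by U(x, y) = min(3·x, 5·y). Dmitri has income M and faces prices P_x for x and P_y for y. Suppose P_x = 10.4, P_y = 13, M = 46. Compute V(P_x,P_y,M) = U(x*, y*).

V = 7.5824

Demand: x*(P_x,P_y,M) = 5·M/(5·P_x + 3·P_y), y* = 3·M/(5·P_x + 3·P_y).
Here 5·10.4 + 3·13 = 91, giving x* = 2.5275 and y* = 1.5165.
Utility at the optimum: U(2.5275, 1.5165) = 7.5824.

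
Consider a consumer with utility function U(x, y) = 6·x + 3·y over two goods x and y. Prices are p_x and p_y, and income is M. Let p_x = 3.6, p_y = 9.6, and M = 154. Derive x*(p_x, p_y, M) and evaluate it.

Perfect substitutes: compare marginal utility per dollar. 6/p_x vs 3/p_y → 1.6667 vs 0.3125.
x gives more utility per dollar, so spend all income on x: x* = M/p_x, y* = 0.
Numerically: x* = 42.7778, y* = 0.

x* = 42.7778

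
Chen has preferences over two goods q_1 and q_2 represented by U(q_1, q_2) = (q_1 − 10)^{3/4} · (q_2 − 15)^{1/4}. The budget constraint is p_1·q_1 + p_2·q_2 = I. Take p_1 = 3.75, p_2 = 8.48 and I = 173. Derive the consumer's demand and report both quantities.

MRS = 3·(q_2−15)/(q_1−10). Tangency with p_1/p_2 gives q_2−15 = (1/3)·(p_1/p_2)·(q_1−10).
After buying the subsistence bundle (10, 15), a share 0.75 of the remaining income goes to q_1: q_1* = 10 + 0.75·(I − 10p_1 − 15p_2)/p_1.
Discretionary income = 173 − 10·3.75 − 15·8.48 = 8.3; q_1* = 10 + 0.75·8.3/3.75 = 11.66; q_2* = 15 + 0.25·8.3/8.48 = 15.2447.

q_1* = 11.66, q_2* = 15.2447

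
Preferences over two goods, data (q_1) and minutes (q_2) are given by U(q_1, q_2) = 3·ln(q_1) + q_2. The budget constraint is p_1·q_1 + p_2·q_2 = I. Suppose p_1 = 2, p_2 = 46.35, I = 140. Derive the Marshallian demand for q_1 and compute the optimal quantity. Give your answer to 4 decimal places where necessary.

MU_q_1 = 3/q_1, MU_q_2 = 1. Tangency: 3/q_1 = p_1/p_2.
So q_1*(p_1,p_2) = 3·p_2/p_1, independent of income; and q_2* = (I − 3·p_2)/p_2.
At the given prices: q_1* = 3·46.35/2 = 69.525.

q_1* = 69.525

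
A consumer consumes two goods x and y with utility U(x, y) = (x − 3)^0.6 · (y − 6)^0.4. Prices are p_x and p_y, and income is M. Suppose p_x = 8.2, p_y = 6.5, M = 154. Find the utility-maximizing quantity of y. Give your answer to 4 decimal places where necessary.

Discretionary income = 154 − 3·8.2 − 6·6.5 = 90.4; y* = 6 + 0.4·90.4/6.5 = 11.5631.

y* = 11.5631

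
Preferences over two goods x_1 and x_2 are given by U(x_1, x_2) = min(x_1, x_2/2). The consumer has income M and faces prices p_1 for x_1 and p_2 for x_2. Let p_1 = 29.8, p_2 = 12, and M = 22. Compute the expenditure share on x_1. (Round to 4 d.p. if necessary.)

Leontief preferences: the optimum is at the kink where x_1/1 = x_2/2, i.e. x_2 = 2·x_1.
Budget: p_1·x_1 + p_2·2·x_1 = M, so (p_1 + 2·p_2)·x_1 = M.
Demand: x_1*(p_1,p_2,M) = M/(p_1 + 2·p_2), x_2* = 2·M/(p_1 + 2·p_2).
Here 29.8 + 2·12 = 53.8, giving x_1* = 0.4089 and x_2* = 0.8178.
Expenditure on x_1: 29.8·0.4089 = 12.1859; share = 0.5539.

share on x_1 = 0.5539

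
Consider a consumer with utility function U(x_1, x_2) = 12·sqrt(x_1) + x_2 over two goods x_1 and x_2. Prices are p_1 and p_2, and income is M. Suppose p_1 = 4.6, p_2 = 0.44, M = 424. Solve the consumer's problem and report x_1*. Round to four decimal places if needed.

x_1* = 0.3294

Utility is quasi-linear in x_2; the FOC for x_1 is 6/√x_1 = p_1/p_2.
Solve: √x_1 = 6·p_2/p_1, so x_1*(p_1,p_2) = (6·p_2/p_1)², and x_2* = (M − p_1·x_1*)/p_2.
Plugging in: x_1* = (6·0.44/4.6)² = 0.3294.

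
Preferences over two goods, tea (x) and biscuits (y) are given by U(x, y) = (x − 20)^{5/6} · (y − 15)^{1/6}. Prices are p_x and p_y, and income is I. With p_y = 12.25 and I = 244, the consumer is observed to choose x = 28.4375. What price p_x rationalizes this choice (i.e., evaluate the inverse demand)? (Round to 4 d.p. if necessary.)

p_x = 2

MRS = 5·(y−15)/(x−20). Tangency with p_x/p_y gives y−15 = (1/5)·(p_x/p_y)·(x−20).
After buying the subsistence bundle (20, 15), a share 5/6 of the remaining income goes to x: x* = 20 + 5/6·(I − 20p_x − 15p_y)/p_x.
Set x* = 28.4375 in the demand function and solve for p_x: p_x = 2.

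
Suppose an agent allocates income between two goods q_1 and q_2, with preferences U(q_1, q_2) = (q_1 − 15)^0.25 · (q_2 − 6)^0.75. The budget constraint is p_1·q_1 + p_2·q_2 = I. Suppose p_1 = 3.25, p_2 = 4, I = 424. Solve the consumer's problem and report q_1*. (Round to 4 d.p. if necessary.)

Discretionary income = 424 − 15·3.25 − 6·4 = 351.25; q_1* = 15 + 0.25·351.25/3.25 = 42.0192.

q_1* = 42.0192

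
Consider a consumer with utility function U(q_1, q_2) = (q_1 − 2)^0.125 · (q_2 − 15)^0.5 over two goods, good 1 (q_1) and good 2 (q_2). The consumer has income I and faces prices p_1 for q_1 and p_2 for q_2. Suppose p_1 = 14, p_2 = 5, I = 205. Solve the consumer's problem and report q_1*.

Discretionary income = 205 − 2·14 − 15·5 = 102; q_1* = 2 + 0.2·102/14 = 3.4571.

q_1* = 3.4571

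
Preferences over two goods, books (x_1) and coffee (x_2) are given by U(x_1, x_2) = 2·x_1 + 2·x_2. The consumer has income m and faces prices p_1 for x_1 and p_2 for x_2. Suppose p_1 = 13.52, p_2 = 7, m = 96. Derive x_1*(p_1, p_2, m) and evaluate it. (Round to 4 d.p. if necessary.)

x_1* = 0

Perfect substitutes: compare marginal utility per dollar. 2/p_1 vs 2/p_2 → 0.1479 vs 0.2857.
x_2 gives more utility per dollar, so spend all income on x_2: x_2* = m/p_2, x_1* = 0.
Numerically: x_1* = 0, x_2* = 13.7143.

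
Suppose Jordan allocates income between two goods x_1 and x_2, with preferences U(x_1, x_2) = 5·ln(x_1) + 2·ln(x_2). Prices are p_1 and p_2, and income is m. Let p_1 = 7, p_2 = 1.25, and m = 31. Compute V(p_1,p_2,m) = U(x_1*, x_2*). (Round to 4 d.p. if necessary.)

V = 9.6742

At p_1=7, p_2=1.25, m=31: x_1* = 5/7·31/7 = 3.1633, x_2* = 7.0857.
Utility at the optimum: U(3.1633, 7.0857) = 9.6742.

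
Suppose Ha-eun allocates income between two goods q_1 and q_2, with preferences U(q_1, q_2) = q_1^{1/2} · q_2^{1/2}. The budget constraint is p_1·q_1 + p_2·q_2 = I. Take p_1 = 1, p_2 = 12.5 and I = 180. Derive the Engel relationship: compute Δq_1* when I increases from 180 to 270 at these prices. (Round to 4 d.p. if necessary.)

Δq_1* = 45

Demand: q_1*(p_1,p_2,I) = 0.5·I/p_1 and q_2* = 0.5·I/p_2.
At p_1=1, p_2=12.5, I=180: q_1* = 0.5·180/1 = 90.
At I' = 270: q_1* = 135. Change: 135 − 90 = 45.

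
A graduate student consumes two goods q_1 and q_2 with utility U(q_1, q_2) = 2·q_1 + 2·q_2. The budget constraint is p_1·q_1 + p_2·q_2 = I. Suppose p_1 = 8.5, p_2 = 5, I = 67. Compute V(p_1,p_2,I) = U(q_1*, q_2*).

V = 26.8

q_2 gives more utility per dollar, so spend all income on q_2: q_2* = I/p_2, q_1* = 0.
Numerically: q_1* = 0, q_2* = 13.4.
Utility at the optimum: U(0, 13.4) = 26.8.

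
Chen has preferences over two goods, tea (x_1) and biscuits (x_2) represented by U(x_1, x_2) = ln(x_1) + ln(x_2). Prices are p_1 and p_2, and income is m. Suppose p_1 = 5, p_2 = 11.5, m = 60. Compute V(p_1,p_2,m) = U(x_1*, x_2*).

The MRS is x_2/x_1. Set MRS = p_1/p_2.
Rearranging, p_2·x_2 = p_1·x_1. Substituting into the budget gives p_1·x_1·(1 + 1) = m.
Demand: x_1*(p_1,p_2,m) = 0.5·m/p_1 and x_2* = 0.5·m/p_2.
At p_1=5, p_2=11.5, m=60: x_1* = 0.5·60/5 = 6, x_2* = 2.6087.
Utility at the optimum: U(6, 2.6087) = 2.7506.

V = 2.7506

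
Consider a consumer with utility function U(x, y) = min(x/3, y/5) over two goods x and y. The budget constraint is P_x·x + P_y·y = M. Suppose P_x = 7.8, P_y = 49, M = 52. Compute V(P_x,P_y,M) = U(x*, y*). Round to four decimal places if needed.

With perfect complements, no substitution: consume in ratio x:y = 3:5.
Budget: P_x·x + P_y·(5/3)·x = M, so (3·P_x + 5·P_y)·x = 3·M.
Demand: x*(P_x,P_y,M) = 3·M/(3·P_x + 5·P_y), y* = 5·M/(3·P_x + 5·P_y).
Here 3·7.8 + 5·49 = 268.4, giving x* = 0.5812 and y* = 0.9687.
Utility at the optimum: U(0.5812, 0.9687) = 0.1937.

V = 0.1937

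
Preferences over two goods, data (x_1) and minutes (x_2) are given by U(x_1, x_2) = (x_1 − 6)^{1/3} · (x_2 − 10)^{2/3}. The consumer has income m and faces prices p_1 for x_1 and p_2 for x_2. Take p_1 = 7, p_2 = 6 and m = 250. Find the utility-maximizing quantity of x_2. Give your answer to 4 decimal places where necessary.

This is Cobb-Douglas in (x_1−6, x_2−10): tangency gives 1/3·p_2·(x_2−10) = 2/3·p_1·(x_1−6).
After buying the subsistence bundle (6, 10), a share 1/3 of the remaining income goes to x_1: x_1* = 6 + 1/3·(m − 6p_1 − 10p_2)/p_1.
Discretionary income = 250 − 6·7 − 10·6 = 148; x_2* = 10 + 2/3·148/6 = 26.4444.

x_2* = 26.4444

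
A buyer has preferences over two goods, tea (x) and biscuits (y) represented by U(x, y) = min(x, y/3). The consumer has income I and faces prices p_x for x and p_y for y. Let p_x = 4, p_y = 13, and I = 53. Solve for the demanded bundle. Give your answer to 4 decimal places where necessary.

x* = 1.2326, y* = 3.6977

With perfect complements, no substitution: consume in ratio x:y = 1:3.
Budget: p_x·x + p_y·3·x = I, so (p_x + 3·p_y)·x = I.
Demand: x*(p_x,p_y,I) = I/(p_x + 3·p_y), y* = 3·I/(p_x + 3·p_y).
Here 4 + 3·13 = 43, giving x* = 1.2326 and y* = 3.6977.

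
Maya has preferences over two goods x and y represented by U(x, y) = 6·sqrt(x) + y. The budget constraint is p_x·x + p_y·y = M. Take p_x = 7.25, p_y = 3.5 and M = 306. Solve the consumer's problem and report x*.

Set MRS = p_x/p_y: 3·x^(−1/2) = p_x/p_y.
Thus x* = (3·p_y/p_x)² — independent of M — with the rest of income spent on y.
Plugging in: x* = (3·3.5/7.25)² = 2.0975.

x* = 2.0975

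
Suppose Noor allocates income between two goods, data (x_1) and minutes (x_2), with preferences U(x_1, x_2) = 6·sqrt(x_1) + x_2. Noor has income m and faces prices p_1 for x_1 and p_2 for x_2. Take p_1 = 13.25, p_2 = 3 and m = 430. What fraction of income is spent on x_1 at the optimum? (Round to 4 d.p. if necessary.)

share on x_1 = 0.0142

Set MRS = p_1/p_2: 3·x_1^(−1/2) = p_1/p_2.
Thus x_1* = (3·p_2/p_1)² — independent of m — with the rest of income spent on x_2.
Plugging in: x_1* = (3·3/13.25)² = 0.4614, x_2* = 141.2956.
Expenditure on x_1: 13.25·0.4614 = 6.1132; share = 0.0142.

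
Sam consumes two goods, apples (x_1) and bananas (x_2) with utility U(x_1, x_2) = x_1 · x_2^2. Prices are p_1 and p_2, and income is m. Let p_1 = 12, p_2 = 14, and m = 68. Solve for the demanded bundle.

Demand: x_1*(p_1,p_2,m) = 1/3·m/p_1 and x_2* = 2/3·m/p_2.
At p_1=12, p_2=14, m=68: x_1* = 1/3·68/12 = 1.8889, x_2* = 3.2381.

x_1* = 1.8889, x_2* = 3.2381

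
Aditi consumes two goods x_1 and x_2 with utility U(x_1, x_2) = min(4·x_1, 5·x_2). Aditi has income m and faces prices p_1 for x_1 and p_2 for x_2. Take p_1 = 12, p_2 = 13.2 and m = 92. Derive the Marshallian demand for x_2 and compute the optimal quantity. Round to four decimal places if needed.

With perfect complements, no substitution: consume in ratio x_1:x_2 = 5:4.
Budget: p_1·x_1 + p_2·(4/5)·x_1 = m, so (5·p_1 + 4·p_2)·x_1 = 5·m.
Demand: x_1*(p_1,p_2,m) = 5·m/(5·p_1 + 4·p_2), x_2* = 4·m/(5·p_1 + 4·p_2).
Here 5·12 + 4·13.2 = 112.8, giving x_2* = 3.2624.

x_2* = 3.2624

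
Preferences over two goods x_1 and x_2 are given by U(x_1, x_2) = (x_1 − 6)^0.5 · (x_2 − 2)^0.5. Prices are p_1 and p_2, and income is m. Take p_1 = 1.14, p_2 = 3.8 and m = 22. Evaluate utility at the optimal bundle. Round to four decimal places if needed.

V = 1.8161

Let x_1' = x_1−6, x_2' = x_2−2. MRS = x_2'/x_1' = p_1/p_2.
After buying the subsistence bundle (6, 2), a share 0.5 of the remaining income goes to x_1: x_1* = 6 + 0.5·(m − 6p_1 − 2p_2)/p_1.
Discretionary income = 22 − 6·1.14 − 2·3.8 = 7.56; x_1* = 6 + 0.5·7.56/1.14 = 9.3158; x_2* = 2 + 0.5·7.56/3.8 = 2.9947.
Utility at the optimum: U(9.3158, 2.9947) = 1.8161.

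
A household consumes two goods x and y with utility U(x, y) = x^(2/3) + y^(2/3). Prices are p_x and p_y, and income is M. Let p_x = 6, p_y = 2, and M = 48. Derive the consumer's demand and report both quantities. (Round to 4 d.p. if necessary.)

x* = 0.8, y* = 21.6

MU_x ∝ x^(-1/3), MU_y ∝ y^(-1/3), so MRS = (y/x)^(1/3) = p_x/p_y.
Solve for the ratio: y/x = [p_x/p_y]^(3).
With the ratio pinned down, the budget gives x* = M/(p_x + p_y·(y/x)) and y* = (y/x)·x*.
Numerically y/x = 27, so x* = 48/(6 + 2·27) = 0.8 and y* = 27·0.8 = 21.6.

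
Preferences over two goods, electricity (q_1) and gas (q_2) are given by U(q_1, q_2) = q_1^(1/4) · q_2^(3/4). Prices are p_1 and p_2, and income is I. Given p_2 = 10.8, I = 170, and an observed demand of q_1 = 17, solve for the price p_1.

p_1 = 2.5

The MRS is (1/3)·q_2/q_1. Set MRS = p_1/p_2.
So 0.25·p_2·q_2 = 0.75·p_1·q_1; combined with the budget, a share 0.25 of income goes to q_1.
Demand: q_1*(p_1,p_2,I) = 0.25·I/p_1 and q_2* = 0.75·I/p_2.
Set q_1* = 17 in the demand function and solve for p_1: p_1 = 2.5.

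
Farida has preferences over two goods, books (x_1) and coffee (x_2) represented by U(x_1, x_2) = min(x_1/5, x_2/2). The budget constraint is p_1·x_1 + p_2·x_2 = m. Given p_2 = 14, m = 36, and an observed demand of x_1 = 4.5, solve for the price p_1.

With perfect complements, no substitution: consume in ratio x_1:x_2 = 5:2.
Budget: p_1·x_1 + p_2·(2/5)·x_1 = m, so (5·p_1 + 2·p_2)·x_1 = 5·m.
Demand: x_1*(p_1,p_2,m) = 5·m/(5·p_1 + 2·p_2), x_2* = 2·m/(5·p_1 + 2·p_2).
Set x_1* = 4.5 in the demand function and solve for p_1: p_1 = 2.4.

p_1 = 2.4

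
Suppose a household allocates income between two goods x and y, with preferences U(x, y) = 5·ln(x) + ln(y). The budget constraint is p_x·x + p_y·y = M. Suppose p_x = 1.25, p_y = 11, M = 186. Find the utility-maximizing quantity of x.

x* = 124

The MRS is 5·y/x. Set MRS = p_x/p_y.
So 5·p_y·y = p_x·x; combined with the budget, a share 5/6 of income goes to x.
Demand: x*(p_x,p_y,M) = 5/6·M/p_x and y* = 1/6·M/p_y.
At p_x=1.25, p_y=11, M=186: x* = 5/6·186/1.25 = 124.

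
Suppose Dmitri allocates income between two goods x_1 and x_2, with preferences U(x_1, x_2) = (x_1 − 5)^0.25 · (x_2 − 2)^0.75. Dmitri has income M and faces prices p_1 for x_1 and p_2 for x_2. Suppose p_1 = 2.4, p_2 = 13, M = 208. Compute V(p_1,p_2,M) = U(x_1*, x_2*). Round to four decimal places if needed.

V = 11.3689

Let x_1' = x_1−5, x_2' = x_2−2. MRS = (1/3)·x_2'/x_1' = p_1/p_2.
After buying the subsistence bundle (5, 2), a share 0.25 of the remaining income goes to x_1: x_1* = 5 + 0.25·(M − 5p_1 − 2p_2)/p_1.
Discretionary income = 208 − 5·2.4 − 2·13 = 170; x_1* = 5 + 0.25·170/2.4 = 22.7083; x_2* = 2 + 0.75·170/13 = 11.8077.
Utility at the optimum: U(22.7083, 11.8077) = 11.3689.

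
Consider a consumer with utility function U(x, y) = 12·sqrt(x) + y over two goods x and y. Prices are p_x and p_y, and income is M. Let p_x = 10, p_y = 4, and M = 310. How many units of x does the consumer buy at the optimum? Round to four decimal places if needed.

x* = 5.76

MU_x = 6/√x, MU_y = 1. Tangency: 6/√x = p_x/p_y.
Solve: √x = 6·p_y/p_x, so x*(p_x,p_y) = (6·p_y/p_x)², and y* = (M − p_x·x*)/p_y.
Plugging in: x* = (6·4/10)² = 5.76.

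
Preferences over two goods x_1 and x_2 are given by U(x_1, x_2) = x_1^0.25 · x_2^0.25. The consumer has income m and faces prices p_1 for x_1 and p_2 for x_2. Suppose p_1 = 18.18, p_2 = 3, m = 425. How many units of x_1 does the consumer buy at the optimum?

The MRS is x_2/x_1. Set MRS = p_1/p_2.
Rearranging, p_2·x_2 = p_1·x_1. Substituting into the budget gives p_1·x_1·(1 + 1) = m.
Demand: x_1*(p_1,p_2,m) = 0.5·m/p_1 and x_2* = 0.5·m/p_2.
At p_1=18.18, p_2=3, m=425: x_1* = 0.5·425/18.18 = 11.6887.

x_1* = 11.6887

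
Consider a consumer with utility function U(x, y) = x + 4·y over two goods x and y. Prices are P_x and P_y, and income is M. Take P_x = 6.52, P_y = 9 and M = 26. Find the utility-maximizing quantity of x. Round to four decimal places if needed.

Perfect substitutes: compare marginal utility per dollar. 1/P_x vs 4/P_y → 0.1534 vs 0.4444.
y gives more utility per dollar, so spend all income on y: y* = M/P_y, x* = 0.
Numerically: x* = 0, y* = 2.8889.

x* = 0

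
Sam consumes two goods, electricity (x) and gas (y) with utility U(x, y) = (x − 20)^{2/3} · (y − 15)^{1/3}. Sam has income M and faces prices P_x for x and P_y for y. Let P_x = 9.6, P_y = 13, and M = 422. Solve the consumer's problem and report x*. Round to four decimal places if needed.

This is Cobb-Douglas in (x−20, y−15): tangency gives 2/3·P_y·(y−15) = 1/3·P_x·(x−20).
Substituting into the budget: x* = 20 + 2/3·(M − 20·P_x − 15·P_y)/P_x, and y* = 15 + 1/3·(…)/P_y.
Discretionary income = 422 − 20·9.6 − 15·13 = 35; x* = 20 + 2/3·35/9.6 = 22.4306.

x* = 22.4306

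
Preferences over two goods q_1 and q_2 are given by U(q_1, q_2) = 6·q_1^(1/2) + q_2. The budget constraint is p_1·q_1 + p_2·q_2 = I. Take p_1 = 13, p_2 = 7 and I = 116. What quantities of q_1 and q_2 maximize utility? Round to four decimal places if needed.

q_1* = 2.6095, q_2* = 11.7253

MU_q_1 = 3/√q_1, MU_q_2 = 1. Tangency: 3/√q_1 = p_1/p_2.
Solve: √q_1 = 3·p_2/p_1, so q_1*(p_1,p_2) = (3·p_2/p_1)², and q_2* = (I − p_1·q_1*)/p_2.
Plugging in: q_1* = (3·7/13)² = 2.6095, q_2* = 11.7253.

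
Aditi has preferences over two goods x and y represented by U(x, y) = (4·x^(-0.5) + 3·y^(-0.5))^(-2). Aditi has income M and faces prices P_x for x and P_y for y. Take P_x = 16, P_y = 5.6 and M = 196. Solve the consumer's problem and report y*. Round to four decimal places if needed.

MRS = MU_x/MU_y = (4/3)·(y/x)^(1.5). Set equal to P_x/P_y.
Hence y/x = ((3/4)·P_x/P_y)^(1/(1.5)), i.e. raised to the 2/3 power.
With the ratio pinned down, the budget gives x* = M/(P_x + P_y·(y/x)) and y* = (y/x)·x*.
Numerically y/x = 1.662119, so x* = 196/(16 + 5.6·1.662119) = 7.7446 and y* = 1.662119·7.7446 = 12.8725.

y* = 12.8725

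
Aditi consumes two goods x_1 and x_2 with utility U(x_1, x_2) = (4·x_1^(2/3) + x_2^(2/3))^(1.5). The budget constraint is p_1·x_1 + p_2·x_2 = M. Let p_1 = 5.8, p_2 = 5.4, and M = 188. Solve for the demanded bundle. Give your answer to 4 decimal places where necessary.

Substitute x_2 = (x_2/x_1)·x_1 into the budget: x_1* = M/(p_1 + p_2·(x_2/x_1)).
Numerically x_2/x_1 = 0.019361, so x_1* = 188/(5.8 + 5.4·0.019361) = 31.8399 and x_2* = 0.019361·31.8399 = 0.6164.

x_1* = 31.8399, x_2* = 0.6164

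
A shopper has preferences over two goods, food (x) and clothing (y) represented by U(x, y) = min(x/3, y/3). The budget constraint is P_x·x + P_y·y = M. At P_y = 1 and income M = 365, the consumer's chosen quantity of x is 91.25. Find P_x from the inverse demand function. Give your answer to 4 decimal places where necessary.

Leontief preferences: the optimum is at the kink where x/3 = y/3, i.e. y = x.
Budget: P_x·x + P_y·x = M, so (3·P_x + 3·P_y)·x = 3·M.
Demand: x*(P_x,P_y,M) = 3·M/(3·P_x + 3·P_y), y* = 3·M/(3·P_x + 3·P_y).
Set x* = 91.25 in the demand function and solve for P_x: P_x = 3.

P_x = 3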